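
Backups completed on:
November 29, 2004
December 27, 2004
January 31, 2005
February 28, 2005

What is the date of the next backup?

Every date is a Monday; gaps 28, 35, 28 days.
Each is the last Monday of its month (at least one falls on the 29th or later, ruling out '4th Monday').
March 2005 ends with Monday March 28, 2005.

March 28, 2005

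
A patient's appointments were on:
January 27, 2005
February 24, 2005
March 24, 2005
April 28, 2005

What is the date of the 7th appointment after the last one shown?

November 24, 2005

All dates are Thursdays, 28, 28, 35 days apart.
Specifically, the 4th Thursday of each month.
4th Thursday of May 2005: May 26, 2005.
4th Thursday of June 2005: June 23, 2005.
4th Thursday of July 2005: July 28, 2005.
August 2005 — 4th Thursday is August 25, 2005.
4th Thursday of September 2005: September 22, 2005.
October 2005 — 4th Thursday is October 27, 2005.
November 2005 — 4th Thursday is November 24, 2005.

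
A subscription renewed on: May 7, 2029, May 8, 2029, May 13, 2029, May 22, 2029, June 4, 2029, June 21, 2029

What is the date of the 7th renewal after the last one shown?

Gaps: 1, 5, 9, 13, 17 days — each gap is 4 larger than the previous one.
Next gap: 21 days. June 21, 2029 + 21 days = July 12, 2029.
Next gap: 25 days. July 12, 2029 + 25 days = August 6, 2029.
Next gap: 29 days. August 6, 2029 + 29 days = September 4, 2029.
Next gap: 33 days. September 4, 2029 + 33 days = October 7, 2029.
Next gap: 37 days. October 7, 2029 + 37 days = November 13, 2029.
Next gap: 41 days. November 13, 2029 + 41 days = December 24, 2029.
Next gap: 45 days. December 24, 2029 + 45 days = February 7, 2030.

February 7, 2030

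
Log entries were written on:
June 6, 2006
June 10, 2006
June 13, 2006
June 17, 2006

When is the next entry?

Every event lands on a Tuesday or Saturday (gaps cycle 4, 3, 4).
So the schedule is: every Tuesday and Saturday.
Next Tuesday: June 20, 2006.

June 20, 2006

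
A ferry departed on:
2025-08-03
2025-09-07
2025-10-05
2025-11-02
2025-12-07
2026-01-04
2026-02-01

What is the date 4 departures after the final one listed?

2026-06-07

All dates are Sundays, 35, 28, 28, 35, 28, 28 days apart.
Specifically, the 1st Sunday of each month.
1st Sunday of March 2026: 2026-03-01.
1st Sunday of April 2026: 2026-04-05.
May 2026 — 1st Sunday is 2026-05-03.
June 2026 — 1st Sunday is 2026-06-07.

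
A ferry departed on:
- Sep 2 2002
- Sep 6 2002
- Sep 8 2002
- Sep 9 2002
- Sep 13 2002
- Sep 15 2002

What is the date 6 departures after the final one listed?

Sep 29 2002

The gap pattern 4, 2, 1, 4, 2 repeats every 3 events.
These are the Mondays, Fridays and Sundays of each week.
The following Monday is Sep 16 2002.
Next Friday: Sep 20 2002.
Next Sunday: Sep 22 2002.
The following Monday is Sep 23 2002.
Next Friday: Sep 27 2002.
Next Sunday: Sep 29 2002.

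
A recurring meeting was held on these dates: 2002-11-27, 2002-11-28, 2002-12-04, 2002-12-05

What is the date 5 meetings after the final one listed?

2002-12-25

The gap pattern 1, 6, 1 repeats every 2 events.
These are the Wednesdays and Thursdays of each week.
Next Wednesday: 2002-12-11.
Next Thursday: 2002-12-12.
Next Wednesday: 2002-12-18.
Next Thursday: 2002-12-19.
The following Wednesday is 2002-12-25.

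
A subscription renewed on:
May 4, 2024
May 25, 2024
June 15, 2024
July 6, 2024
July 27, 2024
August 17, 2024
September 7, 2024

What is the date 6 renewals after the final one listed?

January 11, 2025

Every event comes 21 days after the last (21, 21, 21, 21, 21, 21).
September 7, 2024 + 21 days = September 28, 2024.
September 28, 2024 + 21 days = October 19, 2024.
October 19, 2024 + 21 days = November 9, 2024.
November 9, 2024 + 21 days = November 30, 2024.
November 30, 2024 + 21 days = December 21, 2024.
December 21, 2024 + 21 days = January 11, 2025.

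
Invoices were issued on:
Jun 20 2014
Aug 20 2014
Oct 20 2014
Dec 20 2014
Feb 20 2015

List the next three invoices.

Gaps: 61, 61, 61, 62 days — not constant. Every event is on the 20th of the month.
Pattern: the 20th of every 2 months.
Next: April 2015 → Apr 20 2015.
Next: June 2015 → Jun 20 2015.
Next: August 2015 → Aug 20 2015.

Apr 20 2015, Jun 20 2015, Aug 20 2015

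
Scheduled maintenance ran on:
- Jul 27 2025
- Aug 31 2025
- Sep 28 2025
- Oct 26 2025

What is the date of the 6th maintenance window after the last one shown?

Apr 26 2026

These are Sundays with 35, 28, 28-day gaps.
Each is the final Sunday of its month — Aug 31 2025 is past the 28th, so '4th Sunday' doesn't fit.
November 2025 ends with Sunday Nov 30 2025.
December 2025 ends with Sunday Dec 28 2025.
Last Sunday of January 2026: Jan 25 2026.
Last Sunday of February 2026: Feb 22 2026.
Last Sunday of March 2026: Mar 29 2026.
Last Sunday of April 2026: Apr 26 2026.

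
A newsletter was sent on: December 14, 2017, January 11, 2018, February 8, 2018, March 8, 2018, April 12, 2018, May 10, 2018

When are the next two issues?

These are Thursdays at 28- or 35-day spacing (28, 28, 28, 35, 28).
The pattern: 2nd Thursday of the month.
June 2018 — 2nd Thursday is June 14, 2018.
July 2018 — 2nd Thursday is July 12, 2018.

June 14, 2018; July 12, 2018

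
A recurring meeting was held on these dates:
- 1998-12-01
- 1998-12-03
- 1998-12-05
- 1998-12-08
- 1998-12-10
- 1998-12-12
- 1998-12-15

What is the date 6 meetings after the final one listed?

Every event lands on a Tuesday or Thursday or Saturday (gaps cycle 2, 2, 3, 2, 2, 3).
So the schedule is: every Tuesday, Thursday and Saturday.
The following Thursday is 1998-12-17.
Next Saturday: 1998-12-19.
Next Tuesday: 1998-12-22.
The following Thursday is 1998-12-24.
Next Saturday: 1998-12-26.
Next Tuesday: 1998-12-29.

1998-12-29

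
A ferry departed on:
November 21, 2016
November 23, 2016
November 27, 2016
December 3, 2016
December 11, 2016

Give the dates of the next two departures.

Intervals are 2, 4, 6, 8 days — an arithmetic progression with common difference 2.
Next gap: 10 days. December 11, 2016 + 10 days = December 21, 2016.
Next gap: 12 days. December 21, 2016 + 12 days = January 2, 2017.

December 21, 2016; January 2, 2017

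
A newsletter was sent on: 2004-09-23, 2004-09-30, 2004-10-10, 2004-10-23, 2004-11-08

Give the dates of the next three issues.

The spacing grows by 3 each time: 7, 10, 13, 16 days.
Next gap: 19 days. 2004-11-08 + 19 days = 2004-11-27.
Next gap: 22 days. 2004-11-27 + 22 days = 2004-12-19.
Next gap: 25 days. 2004-12-19 + 25 days = 2005-01-13.

2004-11-27, 2004-12-19, 2005-01-13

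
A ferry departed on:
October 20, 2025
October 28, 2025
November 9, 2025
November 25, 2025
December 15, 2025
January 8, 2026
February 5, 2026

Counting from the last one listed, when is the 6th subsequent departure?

October 15, 2026

Intervals are 8, 12, 16, 20, 24, 28 days — an arithmetic progression with common difference 4.
Next gap: 32 days. February 5, 2026 + 32 days = March 9, 2026.
Next gap: 36 days. March 9, 2026 + 36 days = April 14, 2026.
Next gap: 40 days. April 14, 2026 + 40 days = May 24, 2026.
Next gap: 44 days. May 24, 2026 + 44 days = July 7, 2026.
Next gap: 48 days. July 7, 2026 + 48 days = August 24, 2026.
Next gap: 52 days. August 24, 2026 + 52 days = October 15, 2026.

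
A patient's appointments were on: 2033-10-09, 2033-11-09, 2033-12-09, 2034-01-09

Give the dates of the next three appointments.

The day-of-month is always 9 (31, 30, 31 days between events).
So this recurs on the 9th of each month.
Next: February 2034 → 2034-02-09.
March 2034: 2034-03-09.
Next: April 2034 → 2034-04-09.

2034-02-09, 2034-03-09, 2034-04-09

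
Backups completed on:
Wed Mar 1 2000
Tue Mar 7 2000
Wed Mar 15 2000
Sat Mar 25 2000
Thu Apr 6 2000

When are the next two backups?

The spacing grows by 2 each time: 6, 8, 10, 12 days.
Next gap: 14 days. Thu Apr 6 2000 + 14 days = Thu Apr 20 2000.
Next gap: 16 days. Thu Apr 20 2000 + 16 days = Sat May 6 2000.

Thu Apr 20 2000, Sat May 6 2000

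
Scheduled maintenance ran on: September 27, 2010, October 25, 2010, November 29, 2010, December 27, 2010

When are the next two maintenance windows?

Every date is a Monday; gaps 28, 35, 28 days.
Each is the last Monday of its month (at least one falls on the 29th or later, ruling out '4th Monday').
January 2011 ends with Monday January 31, 2011.
Last Monday of February 2011: February 28, 2011.

January 31, 2011; February 28, 2011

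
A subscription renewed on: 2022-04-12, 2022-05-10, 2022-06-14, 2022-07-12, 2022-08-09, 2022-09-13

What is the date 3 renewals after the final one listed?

2022-12-13

These are Tuesdays at 28- or 35-day spacing (28, 35, 28, 28, 35).
The pattern: 2nd Tuesday of the month.
2nd Tuesday of October 2022: 2022-10-11.
2nd Tuesday of November 2022: 2022-11-08.
2nd Tuesday of December 2022: 2022-12-13.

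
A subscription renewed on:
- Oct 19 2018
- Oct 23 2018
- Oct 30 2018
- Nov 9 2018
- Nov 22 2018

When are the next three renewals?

Dec 8 2018, Dec 27 2018, Jan 18 2019

The spacing grows by 3 each time: 4, 7, 10, 13 days.
Next gap: 16 days. Nov 22 2018 + 16 days = Dec 8 2018.
Next gap: 19 days. Dec 8 2018 + 19 days = Dec 27 2018.
Next gap: 22 days. Dec 27 2018 + 22 days = Jan 18 2019.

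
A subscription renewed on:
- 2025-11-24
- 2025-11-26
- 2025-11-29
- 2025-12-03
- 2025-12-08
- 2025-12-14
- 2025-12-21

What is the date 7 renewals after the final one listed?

2026-03-08

Intervals are 2, 3, 4, 5, 6, 7 days — an arithmetic progression with common difference 1.
Next gap: 8 days. 2025-12-21 + 8 days = 2025-12-29.
Next gap: 9 days. 2025-12-29 + 9 days = 2026-01-07.
Next gap: 10 days. 2026-01-07 + 10 days = 2026-01-17.
Next gap: 11 days. 2026-01-17 + 11 days = 2026-01-28.
Next gap: 12 days. 2026-01-28 + 12 days = 2026-02-09.
Next gap: 13 days. 2026-02-09 + 13 days = 2026-02-22.
Next gap: 14 days. 2026-02-22 + 14 days = 2026-03-08.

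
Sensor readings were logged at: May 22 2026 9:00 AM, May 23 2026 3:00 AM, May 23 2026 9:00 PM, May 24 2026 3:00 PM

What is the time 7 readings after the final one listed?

May 29 2026 9:00 PM

Gaps: 18, 18, 18 hours — each event is 18 hours after the previous one.
May 24 2026 3:00 PM + 18 h = May 25 2026 9:00 AM.
May 25 2026 9:00 AM + 18 h = May 26 2026 3:00 AM.
May 26 2026 3:00 AM + 18 h = May 26 2026 9:00 PM.
May 26 2026 9:00 PM + 18 h = May 27 2026 3:00 PM.
May 27 2026 3:00 PM + 18 h = May 28 2026 9:00 AM.
May 28 2026 9:00 AM + 18 h = May 29 2026 3:00 AM.
May 29 2026 3:00 AM + 18 h = May 29 2026 9:00 PM.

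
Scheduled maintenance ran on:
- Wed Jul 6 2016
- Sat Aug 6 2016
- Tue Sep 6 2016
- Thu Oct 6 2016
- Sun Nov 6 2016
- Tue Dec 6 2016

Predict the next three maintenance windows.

The day-of-month is always 6 (31, 31, 30, 31, 30 days between events).
So this recurs on the 6th of each month.
January 2017: Fri Jan 6 2017.
February 2017: Mon Feb 6 2017.
March 2017: Mon Mar 6 2017.

Fri Jan 6 2017, Mon Feb 6 2017, Mon Mar 6 2017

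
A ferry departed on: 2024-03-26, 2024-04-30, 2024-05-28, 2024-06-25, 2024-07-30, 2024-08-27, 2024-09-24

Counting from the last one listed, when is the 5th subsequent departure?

2025-02-25

Every date is a Tuesday; gaps 35, 28, 28, 35, 28, 28 days.
Each is the last Tuesday of its month (at least one falls on the 29th or later, ruling out '4th Tuesday').
Last Tuesday of October 2024: 2024-10-29.
Last Tuesday of November 2024: 2024-11-26.
December 2024 ends with Tuesday 2024-12-31.
January 2025 ends with Tuesday 2025-01-28.
February 2025 ends with Tuesday 2025-02-25.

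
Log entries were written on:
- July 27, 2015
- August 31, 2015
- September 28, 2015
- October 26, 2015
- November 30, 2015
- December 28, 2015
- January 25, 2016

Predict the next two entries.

February 29, 2016; March 28, 2016

Every date is a Monday; gaps 35, 28, 28, 35, 28, 28 days.
Each is the last Monday of its month (at least one falls on the 29th or later, ruling out '4th Monday').
February 2016 ends with Monday February 29, 2016.
March 2016 ends with Monday March 28, 2016.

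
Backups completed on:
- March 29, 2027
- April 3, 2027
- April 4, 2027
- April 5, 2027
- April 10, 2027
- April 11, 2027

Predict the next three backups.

April 12, 2027; April 17, 2027; April 18, 2027

The gap pattern 5, 1, 1, 5, 1 repeats every 3 events.
These are the Mondays, Saturdays and Sundays of each week.
The following Monday is April 12, 2027.
Next Saturday: April 17, 2027.
Next Sunday: April 18, 2027.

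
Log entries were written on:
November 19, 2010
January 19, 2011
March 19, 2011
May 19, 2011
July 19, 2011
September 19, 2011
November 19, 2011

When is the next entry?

Gaps: 61, 59, 61, 61, 62, 61 days — not constant. Every event is on the 19th of the month.
Pattern: the 19th of every 2 months.
January 2012: January 19, 2012.

January 19, 2012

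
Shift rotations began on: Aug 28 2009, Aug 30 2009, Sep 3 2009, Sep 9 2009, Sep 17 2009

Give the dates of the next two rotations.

Sep 27 2009, Oct 9 2009

Gaps: 2, 4, 6, 8 days — each gap is 2 larger than the previous one.
Next gap: 10 days. Sep 17 2009 + 10 days = Sep 27 2009.
Next gap: 12 days. Sep 27 2009 + 12 days = Oct 9 2009.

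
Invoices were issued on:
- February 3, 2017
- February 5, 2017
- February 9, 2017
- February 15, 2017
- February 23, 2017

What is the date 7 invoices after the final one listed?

The spacing grows by 2 each time: 2, 4, 6, 8 days.
Next gap: 10 days. February 23, 2017 + 10 days = March 5, 2017.
Next gap: 12 days. March 5, 2017 + 12 days = March 17, 2017.
Next gap: 14 days. March 17, 2017 + 14 days = March 31, 2017.
Next gap: 16 days. March 31, 2017 + 16 days = April 16, 2017.
Next gap: 18 days. April 16, 2017 + 18 days = May 4, 2017.
Next gap: 20 days. May 4, 2017 + 20 days = May 24, 2017.
Next gap: 22 days. May 24, 2017 + 22 days = June 15, 2017.

June 15, 2017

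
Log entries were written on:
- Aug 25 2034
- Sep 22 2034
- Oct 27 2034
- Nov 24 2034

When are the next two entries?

These are Fridays at 28- or 35-day spacing (28, 35, 28).
The pattern: 4th Friday of the month.
December 2034 — 4th Friday is Dec 22 2034.
January 2035 — 4th Friday is Jan 26 2035.

Dec 22 2034, Jan 26 2035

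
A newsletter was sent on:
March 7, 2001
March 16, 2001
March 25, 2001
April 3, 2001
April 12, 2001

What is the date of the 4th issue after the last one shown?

May 18, 2001

The spacing is 9, 9, 9, 9 days — always 9 days.
April 12, 2001 + 9 days = April 21, 2001.
April 21, 2001 + 9 days = April 30, 2001.
April 30, 2001 + 9 days = May 9, 2001.
May 9, 2001 + 9 days = May 18, 2001.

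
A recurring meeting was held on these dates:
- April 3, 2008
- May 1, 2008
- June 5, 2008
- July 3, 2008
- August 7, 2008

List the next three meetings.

All dates are Thursdays, 28, 35, 28, 35 days apart.
Specifically, the 1st Thursday of each month.
September 2008 — 1st Thursday is September 4, 2008.
1st Thursday of October 2008: October 2, 2008.
1st Thursday of November 2008: November 6, 2008.

September 4, 2008; October 2, 2008; November 6, 2008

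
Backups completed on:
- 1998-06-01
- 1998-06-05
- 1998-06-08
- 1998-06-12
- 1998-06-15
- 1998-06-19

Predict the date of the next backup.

Gaps: 4, 3, 4, 3, 4 days — not constant, but cyclic with period 2.
The events fall on every Monday and Friday.
Next Monday: 1998-06-22.

1998-06-22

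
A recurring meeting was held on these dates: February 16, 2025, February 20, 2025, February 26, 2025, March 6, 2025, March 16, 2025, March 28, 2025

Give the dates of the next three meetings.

April 11, 2025; April 27, 2025; May 15, 2025

Intervals are 4, 6, 8, 10, 12 days — an arithmetic progression with common difference 2.
Next gap: 14 days. March 28, 2025 + 14 days = April 11, 2025.
Next gap: 16 days. April 11, 2025 + 16 days = April 27, 2025.
Next gap: 18 days. April 27, 2025 + 18 days = May 15, 2025.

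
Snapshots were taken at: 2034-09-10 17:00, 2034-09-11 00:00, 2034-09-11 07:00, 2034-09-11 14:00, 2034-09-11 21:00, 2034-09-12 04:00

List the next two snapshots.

The interval is a steady 7 hours (7, 7, 7, 7, 7).
2034-09-12 04:00 + 7 h = 2034-09-12 11:00.
2034-09-12 11:00 + 7 h = 2034-09-12 18:00.

2034-09-12 11:00, 2034-09-12 18:00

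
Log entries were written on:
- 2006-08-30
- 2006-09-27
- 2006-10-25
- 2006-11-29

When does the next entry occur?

2006-12-27

These are Wednesdays with 28, 28, 35-day gaps.
Each is the final Wednesday of its month — 2006-08-30 is past the 28th, so '4th Wednesday' doesn't fit.
December 2006 ends with Wednesday 2006-12-27.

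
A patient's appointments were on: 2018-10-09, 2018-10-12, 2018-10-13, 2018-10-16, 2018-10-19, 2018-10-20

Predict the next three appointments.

2018-10-23, 2018-10-26, 2018-10-27

Every event lands on a Tuesday or Friday or Saturday (gaps cycle 3, 1, 3, 3, 1).
So the schedule is: every Tuesday, Friday and Saturday.
Next Tuesday: 2018-10-23.
Next Friday: 2018-10-26.
The following Saturday is 2018-10-27.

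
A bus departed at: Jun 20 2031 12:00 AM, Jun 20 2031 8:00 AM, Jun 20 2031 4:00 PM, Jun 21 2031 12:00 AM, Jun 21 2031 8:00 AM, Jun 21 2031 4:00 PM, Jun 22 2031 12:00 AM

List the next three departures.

Jun 22 2031 8:00 AM, Jun 22 2031 4:00 PM, Jun 23 2031 12:00 AM

The interval is a steady 8 hours (8, 8, 8, 8, 8, 8).
Jun 22 2031 12:00 AM + 8 h = Jun 22 2031 8:00 AM.
Jun 22 2031 8:00 AM + 8 h = Jun 22 2031 4:00 PM.
Jun 22 2031 4:00 PM + 8 h = Jun 23 2031 12:00 AM.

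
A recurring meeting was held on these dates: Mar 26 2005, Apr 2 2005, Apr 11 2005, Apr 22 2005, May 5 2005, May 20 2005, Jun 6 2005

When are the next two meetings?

Jun 25 2005, Jul 16 2005

Intervals are 7, 9, 11, 13, 15, 17 days — an arithmetic progression with common difference 2.
Next gap: 19 days. Jun 6 2005 + 19 days = Jun 25 2005.
Next gap: 21 days. Jun 25 2005 + 21 days = Jul 16 2005.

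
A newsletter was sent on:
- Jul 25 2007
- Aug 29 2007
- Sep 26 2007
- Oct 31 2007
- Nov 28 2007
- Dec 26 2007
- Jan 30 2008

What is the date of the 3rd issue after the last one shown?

Apr 30 2008

Every date is a Wednesday; gaps 35, 28, 35, 28, 28, 35 days.
Each is the last Wednesday of its month (at least one falls on the 29th or later, ruling out '4th Wednesday').
February 2008 ends with Wednesday Feb 27 2008.
Last Wednesday of March 2008: Mar 26 2008.
April 2008 ends with Wednesday Apr 30 2008.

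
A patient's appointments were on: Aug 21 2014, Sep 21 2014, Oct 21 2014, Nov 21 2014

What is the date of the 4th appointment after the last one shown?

Each date is the 21st; the gaps (31, 30, 31) track the month lengths.
The rule is the 21st of each month.
Next: December 2014 → Dec 21 2014.
January 2015: Jan 21 2015.
Next: February 2015 → Feb 21 2015.
Next: March 2015 → Mar 21 2015.

Mar 21 2015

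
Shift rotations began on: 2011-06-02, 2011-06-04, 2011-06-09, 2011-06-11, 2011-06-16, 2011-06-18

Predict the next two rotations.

2011-06-23, 2011-06-25

Every event lands on a Thursday or Saturday (gaps cycle 2, 5, 2, 5, 2).
So the schedule is: every Thursday and Saturday.
The following Thursday is 2011-06-23.
Next Saturday: 2011-06-25.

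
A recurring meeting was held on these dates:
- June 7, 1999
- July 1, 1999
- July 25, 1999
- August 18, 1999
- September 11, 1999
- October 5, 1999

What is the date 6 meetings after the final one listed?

Gaps between consecutive events: 24, 24, 24, 24, 24 days — a constant 24-day interval.
October 5, 1999 + 24 days = October 29, 1999.
October 29, 1999 + 24 days = November 22, 1999.
November 22, 1999 + 24 days = December 16, 1999.
December 16, 1999 + 24 days = January 9, 2000.
January 9, 2000 + 24 days = February 2, 2000.
February 2, 2000 + 24 days = February 26, 2000.

February 26, 2000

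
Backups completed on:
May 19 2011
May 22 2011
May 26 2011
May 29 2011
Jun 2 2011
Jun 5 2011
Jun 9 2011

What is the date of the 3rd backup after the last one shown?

Jun 19 2011

Gaps: 3, 4, 3, 4, 3, 4 days — not constant, but cyclic with period 2.
The events fall on every Thursday and Sunday.
Next Sunday: Jun 12 2011.
Next Thursday: Jun 16 2011.
The following Sunday is Jun 19 2011.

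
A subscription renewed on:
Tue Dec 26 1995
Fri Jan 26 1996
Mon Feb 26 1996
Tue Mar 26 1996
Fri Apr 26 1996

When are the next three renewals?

Sun May 26 1996, Wed Jun 26 1996, Fri Jul 26 1996

Gaps: 31, 31, 29, 31 days — not constant. Every event is on the 26th of the month.
Pattern: the 26th of each month.
Next: May 1996 → Sun May 26 1996.
Next: June 1996 → Wed Jun 26 1996.
Next: July 1996 → Fri Jul 26 1996.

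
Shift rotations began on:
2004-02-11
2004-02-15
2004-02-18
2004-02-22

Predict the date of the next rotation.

Gaps: 4, 3, 4 days — not constant, but cyclic with period 2.
The events fall on every Wednesday and Sunday.
The following Wednesday is 2004-02-25.

2004-02-25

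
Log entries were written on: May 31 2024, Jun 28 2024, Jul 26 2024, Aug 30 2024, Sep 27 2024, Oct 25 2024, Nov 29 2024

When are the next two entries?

Dec 27 2024, Jan 31 2025

Every date is a Friday; gaps 28, 28, 35, 28, 28, 35 days.
Each is the last Friday of its month (at least one falls on the 29th or later, ruling out '4th Friday').
Last Friday of December 2024: Dec 27 2024.
January 2025 ends with Friday Jan 31 2025.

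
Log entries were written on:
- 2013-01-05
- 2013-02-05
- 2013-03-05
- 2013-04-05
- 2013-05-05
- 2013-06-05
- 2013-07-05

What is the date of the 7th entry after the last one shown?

2014-02-05

The day-of-month is always 5 (31, 28, 31, 30, 31, 30 days between events).
So this recurs on the 5th of each month.
August 2013: 2013-08-05.
September 2013: 2013-09-05.
Next: October 2013 → 2013-10-05.
Next: November 2013 → 2013-11-05.
Next: December 2013 → 2013-12-05.
Next: January 2014 → 2014-01-05.
Next: February 2014 → 2014-02-05.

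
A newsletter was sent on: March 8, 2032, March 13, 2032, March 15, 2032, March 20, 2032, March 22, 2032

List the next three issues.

The gap pattern 5, 2, 5, 2 repeats every 2 events.
These are the Mondays and Saturdays of each week.
The following Saturday is March 27, 2032.
Next Monday: March 29, 2032.
The following Saturday is April 3, 2032.

March 27, 2032; March 29, 2032; April 3, 2032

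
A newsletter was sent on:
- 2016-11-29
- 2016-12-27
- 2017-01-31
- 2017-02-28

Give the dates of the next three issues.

Every date is a Tuesday; gaps 28, 35, 28 days.
Each is the last Tuesday of its month (at least one falls on the 29th or later, ruling out '4th Tuesday').
Last Tuesday of March 2017: 2017-03-28.
April 2017 ends with Tuesday 2017-04-25.
May 2017 ends with Tuesday 2017-05-30.

2017-03-28, 2017-04-25, 2017-05-30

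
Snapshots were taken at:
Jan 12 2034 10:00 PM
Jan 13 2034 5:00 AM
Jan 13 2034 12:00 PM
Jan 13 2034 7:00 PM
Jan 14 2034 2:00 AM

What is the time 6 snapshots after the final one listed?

Jan 15 2034 8:00 PM

Gaps: 7, 7, 7, 7 hours — each event is 7 hours after the previous one.
Jan 14 2034 2:00 AM + 7 h = Jan 14 2034 9:00 AM.
Jan 14 2034 9:00 AM + 7 h = Jan 14 2034 4:00 PM.
Jan 14 2034 4:00 PM + 7 h = Jan 14 2034 11:00 PM.
Jan 14 2034 11:00 PM + 7 h = Jan 15 2034 6:00 AM.
Jan 15 2034 6:00 AM + 7 h = Jan 15 2034 1:00 PM.
Jan 15 2034 1:00 PM + 7 h = Jan 15 2034 8:00 PM.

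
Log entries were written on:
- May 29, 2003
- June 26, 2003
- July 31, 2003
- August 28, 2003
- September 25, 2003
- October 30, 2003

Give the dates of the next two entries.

November 27, 2003; December 25, 2003

These are Thursdays with 28, 35, 28, 28, 35-day gaps.
Each is the final Thursday of its month — May 29, 2003 is past the 28th, so '4th Thursday' doesn't fit.
November 2003 ends with Thursday November 27, 2003.
Last Thursday of December 2003: December 25, 2003.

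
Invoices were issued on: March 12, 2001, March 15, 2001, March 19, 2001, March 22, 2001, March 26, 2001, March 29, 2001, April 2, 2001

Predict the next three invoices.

The gap pattern 3, 4, 3, 4, 3, 4 repeats every 2 events.
These are the Mondays and Thursdays of each week.
The following Thursday is April 5, 2001.
The following Monday is April 9, 2001.
The following Thursday is April 12, 2001.

April 5, 2001; April 9, 2001; April 12, 2001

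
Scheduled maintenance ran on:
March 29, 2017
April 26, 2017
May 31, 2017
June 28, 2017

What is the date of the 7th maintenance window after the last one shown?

Every date is a Wednesday; gaps 28, 35, 28 days.
Each is the last Wednesday of its month (at least one falls on the 29th or later, ruling out '4th Wednesday').
July 2017 ends with Wednesday July 26, 2017.
Last Wednesday of August 2017: August 30, 2017.
September 2017 ends with Wednesday September 27, 2017.
October 2017 ends with Wednesday October 25, 2017.
November 2017 ends with Wednesday November 29, 2017.
December 2017 ends with Wednesday December 27, 2017.
Last Wednesday of January 2018: January 31, 2018.

January 31, 2018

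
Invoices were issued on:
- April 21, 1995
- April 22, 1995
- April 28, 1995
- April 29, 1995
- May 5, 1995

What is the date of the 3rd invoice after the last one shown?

May 13, 1995

Every event lands on a Friday or Saturday (gaps cycle 1, 6, 1, 6).
So the schedule is: every Friday and Saturday.
The following Saturday is May 6, 1995.
The following Friday is May 12, 1995.
Next Saturday: May 13, 1995.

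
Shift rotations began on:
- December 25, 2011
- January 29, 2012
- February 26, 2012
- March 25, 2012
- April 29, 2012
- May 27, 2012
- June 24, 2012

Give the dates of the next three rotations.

All Sundays; the gaps (35, 28, 28, 35, 28, 28) vary with month length.
This is the last Sunday of each month.
July 2012 ends with Sunday July 29, 2012.
August 2012 ends with Sunday August 26, 2012.
Last Sunday of September 2012: September 30, 2012.

July 29, 2012; August 26, 2012; September 30, 2012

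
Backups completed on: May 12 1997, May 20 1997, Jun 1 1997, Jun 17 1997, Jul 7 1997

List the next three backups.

Jul 31 1997, Aug 28 1997, Sep 29 1997

Intervals are 8, 12, 16, 20 days — an arithmetic progression with common difference 4.
Next gap: 24 days. Jul 7 1997 + 24 days = Jul 31 1997.
Next gap: 28 days. Jul 31 1997 + 28 days = Aug 28 1997.
Next gap: 32 days. Aug 28 1997 + 32 days = Sep 29 1997.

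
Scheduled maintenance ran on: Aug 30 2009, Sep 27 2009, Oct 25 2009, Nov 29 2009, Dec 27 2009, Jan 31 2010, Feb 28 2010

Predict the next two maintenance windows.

Mar 28 2010, Apr 25 2010

These are Sundays with 28, 28, 35, 28, 35, 28-day gaps.
Each is the final Sunday of its month — Aug 30 2009 is past the 28th, so '4th Sunday' doesn't fit.
Last Sunday of March 2010: Mar 28 2010.
Last Sunday of April 2010: Apr 25 2010.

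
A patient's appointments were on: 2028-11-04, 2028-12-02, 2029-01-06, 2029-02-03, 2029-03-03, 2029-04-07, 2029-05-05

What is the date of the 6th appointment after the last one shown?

These are Saturdays at 28- or 35-day spacing (28, 35, 28, 28, 35, 28).
The pattern: 1st Saturday of the month.
June 2029 — 1st Saturday is 2029-06-02.
1st Saturday of July 2029: 2029-07-07.
1st Saturday of August 2029: 2029-08-04.
September 2029 — 1st Saturday is 2029-09-01.
October 2029 — 1st Saturday is 2029-10-06.
November 2029 — 1st Saturday is 2029-11-03.

2029-11-03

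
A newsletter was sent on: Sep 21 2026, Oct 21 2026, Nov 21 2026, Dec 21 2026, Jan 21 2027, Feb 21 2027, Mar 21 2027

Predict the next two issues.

Apr 21 2027, May 21 2027

Gaps: 30, 31, 30, 31, 31, 28 days — not constant. Every event is on the 21st of the month.
Pattern: the 21st of each month.
April 2027: Apr 21 2027.
May 2027: May 21 2027.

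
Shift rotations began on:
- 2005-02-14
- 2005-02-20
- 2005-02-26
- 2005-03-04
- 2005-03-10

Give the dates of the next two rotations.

2005-03-16, 2005-03-22

Every event comes 6 days after the last (6, 6, 6, 6).
2005-03-10 + 6 days = 2005-03-16.
2005-03-16 + 6 days = 2005-03-22.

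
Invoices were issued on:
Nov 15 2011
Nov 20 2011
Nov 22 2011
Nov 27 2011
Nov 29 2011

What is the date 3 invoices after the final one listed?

Dec 11 2011

The gap pattern 5, 2, 5, 2 repeats every 2 events.
These are the Tuesdays and Sundays of each week.
The following Sunday is Dec 4 2011.
The following Tuesday is Dec 6 2011.
The following Sunday is Dec 11 2011.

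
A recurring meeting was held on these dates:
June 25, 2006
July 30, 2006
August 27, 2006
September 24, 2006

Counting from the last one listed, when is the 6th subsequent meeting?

March 25, 2007

Every date is a Sunday; gaps 35, 28, 28 days.
Each is the last Sunday of its month (at least one falls on the 29th or later, ruling out '4th Sunday').
Last Sunday of October 2006: October 29, 2006.
November 2006 ends with Sunday November 26, 2006.
Last Sunday of December 2006: December 31, 2006.
January 2007 ends with Sunday January 28, 2007.
February 2007 ends with Sunday February 25, 2007.
March 2007 ends with Sunday March 25, 2007.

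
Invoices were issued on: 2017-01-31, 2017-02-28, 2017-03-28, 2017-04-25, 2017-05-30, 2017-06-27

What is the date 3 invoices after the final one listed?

These are Tuesdays with 28, 28, 28, 35, 28-day gaps.
Each is the final Tuesday of its month — 2017-01-31 is past the 28th, so '4th Tuesday' doesn't fit.
July 2017 ends with Tuesday 2017-07-25.
August 2017 ends with Tuesday 2017-08-29.
Last Tuesday of September 2017: 2017-09-26.

2017-09-26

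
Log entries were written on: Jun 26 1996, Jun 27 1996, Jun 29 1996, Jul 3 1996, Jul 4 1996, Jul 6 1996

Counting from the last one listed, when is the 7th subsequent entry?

Jul 24 1996

Every event lands on a Wednesday or Thursday or Saturday (gaps cycle 1, 2, 4, 1, 2).
So the schedule is: every Wednesday, Thursday and Saturday.
The following Wednesday is Jul 10 1996.
The following Thursday is Jul 11 1996.
The following Saturday is Jul 13 1996.
The following Wednesday is Jul 17 1996.
The following Thursday is Jul 18 1996.
The following Saturday is Jul 20 1996.
The following Wednesday is Jul 24 1996.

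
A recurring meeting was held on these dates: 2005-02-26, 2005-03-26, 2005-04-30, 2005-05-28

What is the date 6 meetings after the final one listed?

These are Saturdays with 28, 35, 28-day gaps.
Each is the final Saturday of its month — 2005-04-30 is past the 28th, so '4th Saturday' doesn't fit.
June 2005 ends with Saturday 2005-06-25.
Last Saturday of July 2005: 2005-07-30.
August 2005 ends with Saturday 2005-08-27.
September 2005 ends with Saturday 2005-09-24.
October 2005 ends with Saturday 2005-10-29.
November 2005 ends with Saturday 2005-11-26.

2005-11-26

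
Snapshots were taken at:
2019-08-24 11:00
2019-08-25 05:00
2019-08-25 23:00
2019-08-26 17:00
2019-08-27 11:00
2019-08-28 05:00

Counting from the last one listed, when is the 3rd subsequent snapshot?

2019-08-30 11:00

The interval is a steady 18 hours (18, 18, 18, 18, 18).
2019-08-28 05:00 + 18 h = 2019-08-28 23:00.
2019-08-28 23:00 + 18 h = 2019-08-29 17:00.
2019-08-29 17:00 + 18 h = 2019-08-30 11:00.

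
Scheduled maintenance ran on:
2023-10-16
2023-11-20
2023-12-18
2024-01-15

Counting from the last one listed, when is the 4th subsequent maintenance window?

Gaps: 35, 28, 28 days — a mix of 28 and 35. Every date is a Monday.
Each is the 3rd Monday of its month.
February 2024 — 3rd Monday is 2024-02-19.
March 2024 — 3rd Monday is 2024-03-18.
April 2024 — 3rd Monday is 2024-04-15.
3rd Monday of May 2024: 2024-05-20.

2024-05-20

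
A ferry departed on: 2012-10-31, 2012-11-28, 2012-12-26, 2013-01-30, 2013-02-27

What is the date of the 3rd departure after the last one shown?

All Wednesdays; the gaps (28, 28, 35, 28) vary with month length.
This is the last Wednesday of each month.
March 2013 ends with Wednesday 2013-03-27.
April 2013 ends with Wednesday 2013-04-24.
May 2013 ends with Wednesday 2013-05-29.

2013-05-29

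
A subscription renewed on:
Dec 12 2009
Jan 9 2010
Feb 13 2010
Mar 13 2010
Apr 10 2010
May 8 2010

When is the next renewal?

Jun 12 2010

Gaps: 28, 35, 28, 28, 28 days — a mix of 28 and 35. Every date is a Saturday.
Each is the 2nd Saturday of its month.
June 2010 — 2nd Saturday is Jun 12 2010.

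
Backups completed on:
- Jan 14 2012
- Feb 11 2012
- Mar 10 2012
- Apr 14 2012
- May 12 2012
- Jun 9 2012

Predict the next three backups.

Gaps: 28, 28, 35, 28, 28 days — a mix of 28 and 35. Every date is a Saturday.
Each is the 2nd Saturday of its month.
2nd Saturday of July 2012: Jul 14 2012.
August 2012 — 2nd Saturday is Aug 11 2012.
September 2012 — 2nd Saturday is Sep 8 2012.

Jul 14 2012, Aug 11 2012, Sep 8 2012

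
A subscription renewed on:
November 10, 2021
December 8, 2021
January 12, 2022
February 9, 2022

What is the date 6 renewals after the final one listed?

These are Wednesdays at 28- or 35-day spacing (28, 35, 28).
The pattern: 2nd Wednesday of the month.
2nd Wednesday of March 2022: March 9, 2022.
April 2022 — 2nd Wednesday is April 13, 2022.
May 2022 — 2nd Wednesday is May 11, 2022.
June 2022 — 2nd Wednesday is June 8, 2022.
2nd Wednesday of July 2022: July 13, 2022.
August 2022 — 2nd Wednesday is August 10, 2022.

August 10, 2022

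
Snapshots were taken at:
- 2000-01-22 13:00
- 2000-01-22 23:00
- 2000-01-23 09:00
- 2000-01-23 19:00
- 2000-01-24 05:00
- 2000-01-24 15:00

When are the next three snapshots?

Gaps: 10, 10, 10, 10, 10 hours — each event is 10 hours after the previous one.
2000-01-24 15:00 + 10 h = 2000-01-25 01:00.
2000-01-25 01:00 + 10 h = 2000-01-25 11:00.
2000-01-25 11:00 + 10 h = 2000-01-25 21:00.

2000-01-25 01:00, 2000-01-25 11:00, 2000-01-25 21:00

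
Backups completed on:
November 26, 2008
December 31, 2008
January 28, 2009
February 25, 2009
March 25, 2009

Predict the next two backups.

Every date is a Wednesday; gaps 35, 28, 28, 28 days.
Each is the last Wednesday of its month (at least one falls on the 29th or later, ruling out '4th Wednesday').
Last Wednesday of April 2009: April 29, 2009.
Last Wednesday of May 2009: May 27, 2009.

April 29, 2009; May 27, 2009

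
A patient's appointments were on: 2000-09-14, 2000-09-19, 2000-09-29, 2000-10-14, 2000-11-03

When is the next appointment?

2000-11-28

Gaps: 5, 10, 15, 20 days — each gap is 5 larger than the previous one.
Next gap: 25 days. 2000-11-03 + 25 days = 2000-11-28.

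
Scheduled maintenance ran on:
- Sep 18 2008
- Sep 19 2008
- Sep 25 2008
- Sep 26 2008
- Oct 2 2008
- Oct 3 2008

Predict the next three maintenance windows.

Oct 9 2008, Oct 10 2008, Oct 16 2008

Gaps: 1, 6, 1, 6, 1 days — not constant, but cyclic with period 2.
The events fall on every Thursday and Friday.
The following Thursday is Oct 9 2008.
Next Friday: Oct 10 2008.
Next Thursday: Oct 16 2008.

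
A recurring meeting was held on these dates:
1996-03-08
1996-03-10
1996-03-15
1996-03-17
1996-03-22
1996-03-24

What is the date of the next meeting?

The gap pattern 2, 5, 2, 5, 2 repeats every 2 events.
These are the Fridays and Sundays of each week.
Next Friday: 1996-03-29.

1996-03-29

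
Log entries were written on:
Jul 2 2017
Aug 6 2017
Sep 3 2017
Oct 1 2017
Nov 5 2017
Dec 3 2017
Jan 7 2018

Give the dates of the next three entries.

Feb 4 2018, Mar 4 2018, Apr 1 2018

All dates are Sundays, 35, 28, 28, 35, 28, 35 days apart.
Specifically, the 1st Sunday of each month.
1st Sunday of February 2018: Feb 4 2018.
March 2018 — 1st Sunday is Mar 4 2018.
1st Sunday of April 2018: Apr 1 2018.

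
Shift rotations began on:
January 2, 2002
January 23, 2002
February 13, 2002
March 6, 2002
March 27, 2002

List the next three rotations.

April 17, 2002; May 8, 2002; May 29, 2002

Gaps between consecutive events: 21, 21, 21, 21 days — a constant 21-day interval.
March 27, 2002 + 21 days = April 17, 2002.
April 17, 2002 + 21 days = May 8, 2002.
May 8, 2002 + 21 days = May 29, 2002.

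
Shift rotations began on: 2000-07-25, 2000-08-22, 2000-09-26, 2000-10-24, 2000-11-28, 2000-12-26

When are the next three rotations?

2001-01-23, 2001-02-27, 2001-03-27

All dates are Tuesdays, 28, 35, 28, 35, 28 days apart.
Specifically, the 4th Tuesday of each month.
4th Tuesday of January 2001: 2001-01-23.
February 2001 — 4th Tuesday is 2001-02-27.
March 2001 — 4th Tuesday is 2001-03-27.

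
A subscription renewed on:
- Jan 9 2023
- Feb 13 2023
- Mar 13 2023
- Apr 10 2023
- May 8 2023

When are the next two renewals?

Jun 12 2023, Jul 10 2023

All dates are Mondays, 35, 28, 28, 28 days apart.
Specifically, the 2nd Monday of each month.
June 2023 — 2nd Monday is Jun 12 2023.
2nd Monday of July 2023: Jul 10 2023.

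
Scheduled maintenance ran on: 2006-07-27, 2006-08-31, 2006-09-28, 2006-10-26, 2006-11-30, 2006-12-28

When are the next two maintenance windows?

2007-01-25, 2007-02-22

All Thursdays; the gaps (35, 28, 28, 35, 28) vary with month length.
This is the last Thursday of each month.
January 2007 ends with Thursday 2007-01-25.
February 2007 ends with Thursday 2007-02-22.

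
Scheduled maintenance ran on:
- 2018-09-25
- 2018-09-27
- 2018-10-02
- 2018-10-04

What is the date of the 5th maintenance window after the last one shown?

2018-10-23

Gaps: 2, 5, 2 days — not constant, but cyclic with period 2.
The events fall on every Tuesday and Thursday.
The following Tuesday is 2018-10-09.
Next Thursday: 2018-10-11.
Next Tuesday: 2018-10-16.
The following Thursday is 2018-10-18.
The following Tuesday is 2018-10-23.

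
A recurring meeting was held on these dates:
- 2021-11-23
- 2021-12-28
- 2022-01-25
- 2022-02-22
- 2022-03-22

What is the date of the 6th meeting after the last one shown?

2022-09-27

Gaps: 35, 28, 28, 28 days — a mix of 28 and 35. Every date is a Tuesday.
Each is the 4th Tuesday of its month.
April 2022 — 4th Tuesday is 2022-04-26.
May 2022 — 4th Tuesday is 2022-05-24.
June 2022 — 4th Tuesday is 2022-06-28.
4th Tuesday of July 2022: 2022-07-26.
August 2022 — 4th Tuesday is 2022-08-23.
4th Tuesday of September 2022: 2022-09-27.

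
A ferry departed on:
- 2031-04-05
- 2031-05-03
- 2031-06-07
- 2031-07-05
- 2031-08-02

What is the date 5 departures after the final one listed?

Gaps: 28, 35, 28, 28 days — a mix of 28 and 35. Every date is a Saturday.
Each is the 1st Saturday of its month.
1st Saturday of September 2031: 2031-09-06.
1st Saturday of October 2031: 2031-10-04.
1st Saturday of November 2031: 2031-11-01.
1st Saturday of December 2031: 2031-12-06.
1st Saturday of January 2032: 2032-01-03.

2032-01-03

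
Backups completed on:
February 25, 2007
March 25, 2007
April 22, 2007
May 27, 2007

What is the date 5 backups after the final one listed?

Gaps: 28, 28, 35 days — a mix of 28 and 35. Every date is a Sunday.
Each is the 4th Sunday of its month.
June 2007 — 4th Sunday is June 24, 2007.
4th Sunday of July 2007: July 22, 2007.
4th Sunday of August 2007: August 26, 2007.
September 2007 — 4th Sunday is September 23, 2007.
October 2007 — 4th Sunday is October 28, 2007.

October 28, 2007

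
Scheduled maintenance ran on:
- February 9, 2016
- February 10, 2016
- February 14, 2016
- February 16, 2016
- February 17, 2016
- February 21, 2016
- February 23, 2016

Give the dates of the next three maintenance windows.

February 24, 2016; February 28, 2016; March 1, 2016

Every event lands on a Tuesday or Wednesday or Sunday (gaps cycle 1, 4, 2, 1, 4, 2).
So the schedule is: every Tuesday, Wednesday and Sunday.
The following Wednesday is February 24, 2016.
The following Sunday is February 28, 2016.
Next Tuesday: March 1, 2016.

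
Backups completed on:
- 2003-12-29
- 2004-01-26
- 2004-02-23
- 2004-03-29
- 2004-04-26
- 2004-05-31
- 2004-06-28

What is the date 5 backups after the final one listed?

These are Mondays with 28, 28, 35, 28, 35, 28-day gaps.
Each is the final Monday of its month — 2003-12-29 is past the 28th, so '4th Monday' doesn't fit.
July 2004 ends with Monday 2004-07-26.
Last Monday of August 2004: 2004-08-30.
Last Monday of September 2004: 2004-09-27.
Last Monday of October 2004: 2004-10-25.
November 2004 ends with Monday 2004-11-29.

2004-11-29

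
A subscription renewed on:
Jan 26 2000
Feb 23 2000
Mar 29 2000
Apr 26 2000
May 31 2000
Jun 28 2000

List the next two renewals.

These are Wednesdays with 28, 35, 28, 35, 28-day gaps.
Each is the final Wednesday of its month — Mar 29 2000 is past the 28th, so '4th Wednesday' doesn't fit.
July 2000 ends with Wednesday Jul 26 2000.
Last Wednesday of August 2000: Aug 30 2000.

Jul 26 2000, Aug 30 2000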